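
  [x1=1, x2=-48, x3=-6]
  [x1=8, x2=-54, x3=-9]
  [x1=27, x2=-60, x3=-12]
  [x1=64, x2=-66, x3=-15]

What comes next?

[x1=125, x2=-72, x3=-18]

For the x1, perfect cubes: 1³, 2³, 3³, …: 1, 8, 27, 64 → 125.
For the x2, −6 each step: -48, -54, -60, -66 → -72.
X3: -6, -9, -12, -15 → -18 (−3 each step).
Putting it together: [x1=125, x2=-72, x3=-18].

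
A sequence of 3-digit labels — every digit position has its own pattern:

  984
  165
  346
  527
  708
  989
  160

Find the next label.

341

For the first digit, +2 each step, mod 10: 9, 1, 3, 5, 7, 9, 1 → 3.
Second digit goes 8, 6, 4, 2, 0, 8, 6 → 4 (−2 each step, mod 10).
For the third digit, +1 each step, mod 10: 4, 5, 6, 7, 8, 9, 0 → 1.
Combining the parts gives 341.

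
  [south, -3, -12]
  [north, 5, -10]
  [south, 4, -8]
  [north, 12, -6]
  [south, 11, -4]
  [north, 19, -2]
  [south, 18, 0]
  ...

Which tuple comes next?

[north, 26, 2]

Direction — alternates south ↔ north: south, north, south, north, south, north, south → north.
For the second entry, alternating steps +8, −1, +8, −1, …: -3, 5, 4, 12, 11, 19, 18 → 26.
Third entry: +2 each step; -12, -10, -8, -6, -4, -2, 0 → 2.
So the next tuple is [north, 26, 2].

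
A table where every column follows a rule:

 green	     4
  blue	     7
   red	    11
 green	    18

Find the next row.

blue  29

Colour goes green, blue, red, green → blue (repeats green → blue → red).
Second component — each term is the sum of the two before it: 4, 7, 11, 18 → 29.
Putting it together: blue  29.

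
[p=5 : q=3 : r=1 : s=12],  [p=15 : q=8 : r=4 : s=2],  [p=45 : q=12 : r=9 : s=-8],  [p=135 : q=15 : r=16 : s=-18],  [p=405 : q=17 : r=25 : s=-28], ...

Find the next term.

[p=1215 : q=18 : r=36 : s=-38]

P: ×3 each step, so 5, 15, 45, 135, 405 → 1215.
Q: differences are 5, 4, 3, … (decreasing by 1 each time); 3, 8, 12, 15, 17 → 18.
R: perfect squares: 1², 2², 3², …, so 1, 4, 9, 16, 25 → 36.
S goes 12, 2, -8, -18, -28 → -38 (−10 each step).
Putting it together: [p=1215 : q=18 : r=36 : s=-38].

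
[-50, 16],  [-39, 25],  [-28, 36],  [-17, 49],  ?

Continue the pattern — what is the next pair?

[-6, 64]

First entry: +11 each step, so -50, -39, -28, -17 → -6.
Second entry: perfect squares: 4², 5², 6², …; 16, 25, 36, 49 → 64.
Combining the parts gives [-6, 64].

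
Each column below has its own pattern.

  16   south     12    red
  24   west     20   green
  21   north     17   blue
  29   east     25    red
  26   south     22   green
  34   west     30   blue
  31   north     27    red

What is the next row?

39  east  35  green

First component — alternating steps +8, −3, +8, −3, …: 16, 24, 21, 29, 26, 34, 31 → 39.
Direction — repeats south → west → north → east: south, west, north, east, south, west, north → east.
Third component: always 4 less than the first component; 12, 20, 17, 25, 22, 30, 27 → 35.
Colour: repeats red → green → blue, so red, green, blue, red, green, blue, red → green.
So the next row is 39  east  35  green.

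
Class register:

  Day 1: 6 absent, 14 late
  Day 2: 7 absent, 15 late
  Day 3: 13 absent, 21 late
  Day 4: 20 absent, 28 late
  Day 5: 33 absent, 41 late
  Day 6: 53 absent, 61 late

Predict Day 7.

86 absent, 94 late

Absent: each term is the sum of the two before it, so 6, 7, 13, 20, 33, 53 → 86.
For the late, always 8 more than the absent: 14, 15, 21, 28, 41, 61 → 94.
So the next line is 86 absent, 94 late.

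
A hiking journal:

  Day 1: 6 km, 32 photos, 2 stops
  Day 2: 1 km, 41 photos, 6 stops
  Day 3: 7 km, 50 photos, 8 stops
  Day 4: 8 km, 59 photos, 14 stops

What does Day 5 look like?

Km: 6, 1, 7, 8 → 15 (each term is the sum of the two before it).
Photos: +9 each step, so 32, 41, 50, 59 → 68.
Stops: each term is the sum of the two before it, so 2, 6, 8, 14 → 22.
Putting it together: 15 km, 68 photos, 22 stops.

15 km, 68 photos, 22 stops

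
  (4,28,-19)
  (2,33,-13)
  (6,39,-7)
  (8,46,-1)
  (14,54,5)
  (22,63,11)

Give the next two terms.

First value goes 4, 2, 6, 8, 14, 22 → 36 → 58 (each term is the sum of the two before it).
For the second value, differences are 5, 6, 7, … (increasing by 1 each time): 28, 33, 39, 46, 54, 63 → 73 → 84.
For the third value, +6 each step: -19, -13, -7, -1, 5, 11 → 17 → 23.
Putting the parts together: (36,73,17) and then (58,84,23).

(36,73,17), (58,84,23)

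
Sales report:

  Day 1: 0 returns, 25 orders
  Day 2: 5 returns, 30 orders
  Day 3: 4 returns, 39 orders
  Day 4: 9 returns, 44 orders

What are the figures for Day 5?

Returns goes 0, 5, 4, 9 → 8 (alternating steps +5, −1, +5, −1, …).
Orders: alternating steps +5, +9, +5, +9, …; 25, 30, 39, 44 → 53.
So the next record is 8 returns, 53 orders.

8 returns, 53 orders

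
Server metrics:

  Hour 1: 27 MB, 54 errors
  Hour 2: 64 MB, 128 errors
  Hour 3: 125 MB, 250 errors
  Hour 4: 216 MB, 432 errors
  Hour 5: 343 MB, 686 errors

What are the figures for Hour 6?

512 MB, 1024 errors

MB goes 27, 64, 125, 216, 343 → 512 (perfect cubes: 3³, 4³, 5³, …).
Errors: 54, 128, 250, 432, 686 → 1024 (always 2 × the MB).
So the next record is 512 MB, 1024 errors.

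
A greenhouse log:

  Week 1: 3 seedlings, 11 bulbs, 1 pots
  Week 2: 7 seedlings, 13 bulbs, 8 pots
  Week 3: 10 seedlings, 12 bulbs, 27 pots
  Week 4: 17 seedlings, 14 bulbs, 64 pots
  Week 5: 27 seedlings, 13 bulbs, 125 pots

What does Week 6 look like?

Seedlings: each term is the sum of the two before it; 3, 7, 10, 17, 27 → 44.
Bulbs — alternating steps +2, −1, +2, −1, …: 11, 13, 12, 14, 13 → 15.
Pots — perfect cubes: 1³, 2³, 3³, …: 1, 8, 27, 64, 125 → 216.
Combining the parts gives 44 seedlings, 15 bulbs, 216 pots.

44 seedlings, 15 bulbs, 216 pots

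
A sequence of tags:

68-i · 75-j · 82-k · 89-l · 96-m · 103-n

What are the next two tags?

First component goes 68, 75, 82, 89, 96, 103 → 110 → 117 (+7 each step).
Letter: letters move forward 1 place in the alphabet, so i, j, k, l, m, n → o → p.
So the next two tags are 110-o and 117-p.

110-o, 117-p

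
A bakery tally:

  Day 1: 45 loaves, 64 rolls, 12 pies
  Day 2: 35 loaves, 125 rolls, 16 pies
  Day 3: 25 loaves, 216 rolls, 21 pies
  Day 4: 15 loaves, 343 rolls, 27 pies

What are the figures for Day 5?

5 loaves, 512 rolls, 34 pies

Loaves: −10 each step; 45, 35, 25, 15 → 5.
Rolls: perfect cubes: 4³, 5³, 6³, …; 64, 125, 216, 343 → 512.
Pies: differences are 4, 5, 6, … (increasing by 1 each time); 12, 16, 21, 27 → 34.
Combining the parts gives 5 loaves, 512 rolls, 34 pies.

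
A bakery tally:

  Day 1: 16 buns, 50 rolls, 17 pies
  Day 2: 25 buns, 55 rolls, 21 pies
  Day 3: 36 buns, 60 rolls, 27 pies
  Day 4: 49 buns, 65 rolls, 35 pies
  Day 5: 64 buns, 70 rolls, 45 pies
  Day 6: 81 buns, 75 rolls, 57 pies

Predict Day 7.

100 buns, 80 rolls, 71 pies

For the buns, perfect squares: 4², 5², 6², …: 16, 25, 36, 49, 64, 81 → 100.
Rolls: +5 each step, so 50, 55, 60, 65, 70, 75 → 80.
Pies: differences are 4, 6, 8, … (increasing by 2 each time); 17, 21, 27, 35, 45, 57 → 71.
Putting it together: 100 buns, 80 rolls, 71 pies.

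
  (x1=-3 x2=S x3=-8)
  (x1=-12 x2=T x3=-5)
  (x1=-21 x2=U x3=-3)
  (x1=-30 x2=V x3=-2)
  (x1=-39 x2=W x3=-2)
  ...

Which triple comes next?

X1: -3, -12, -21, -30, -39 → -48 (−9 each step).
X2: S, T, U, V, W → X (letters move forward 1 place in the alphabet).
X3: differences are 3, 2, 1, … (decreasing by 1 each time), so -8, -5, -3, -2, -2 → -3.
Putting it together: (x1=-48 x2=X x3=-3).

(x1=-48 x2=X x3=-3)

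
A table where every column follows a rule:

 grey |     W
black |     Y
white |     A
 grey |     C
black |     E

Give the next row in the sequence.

Shade: repeats grey → black → white, so grey, black, white, grey, black → white.
Letter: letters move forward 2 places in the alphabet, wrapping Z→A; W, Y, A, C, E → G.
So the next row is white  G.

white  G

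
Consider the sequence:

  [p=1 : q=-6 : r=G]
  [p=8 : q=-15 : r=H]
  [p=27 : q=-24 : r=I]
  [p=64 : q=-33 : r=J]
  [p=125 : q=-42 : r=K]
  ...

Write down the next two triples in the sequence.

P goes 1, 8, 27, 64, 125 → 216 → 343 (perfect cubes: 1³, 2³, 3³, …).
For the q, −9 each step: -6, -15, -24, -33, -42 → -51 → -60.
R — letters move forward 1 place in the alphabet: G, H, I, J, K → L → M.
So the next two triples are [p=216 : q=-51 : r=L] and [p=343 : q=-60 : r=M].

[p=216 : q=-51 : r=L], [p=343 : q=-60 : r=M]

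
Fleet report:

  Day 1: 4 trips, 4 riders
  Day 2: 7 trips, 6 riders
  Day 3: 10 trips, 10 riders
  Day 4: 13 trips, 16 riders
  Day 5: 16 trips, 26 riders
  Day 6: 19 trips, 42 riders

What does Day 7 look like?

For the trips, +3 each step: 4, 7, 10, 13, 16, 19 → 22.
Riders: 4, 6, 10, 16, 26, 42 → 68 (each term is the sum of the two before it).
Putting it together: 22 trips, 68 riders.

22 trips, 68 riders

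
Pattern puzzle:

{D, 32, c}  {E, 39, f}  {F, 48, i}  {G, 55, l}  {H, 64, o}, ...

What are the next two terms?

First letter: letters move forward 1 place in the alphabet, so D, E, F, G, H → I → J.
Second entry: alternating steps +7, +9, +7, +9, …; 32, 39, 48, 55, 64 → 71 → 80.
Second letter: letters move forward 3 places in the alphabet; c, f, i, l, o → r → u.
Putting the parts together: {I, 71, r} and then {J, 80, u}.

{I, 71, r}, {J, 80, u}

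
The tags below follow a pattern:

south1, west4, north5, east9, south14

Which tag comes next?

west23

Direction: south, west, north, east, south → west (repeats south → west → north → east).
Second component: each term is the sum of the two before it, so 1, 4, 5, 9, 14 → 23.
So the next tag is west23.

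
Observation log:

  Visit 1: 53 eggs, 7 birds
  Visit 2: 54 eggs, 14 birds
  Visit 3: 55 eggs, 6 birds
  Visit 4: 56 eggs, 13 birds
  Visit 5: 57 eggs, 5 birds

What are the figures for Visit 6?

58 eggs, 12 birds

Eggs goes 53, 54, 55, 56, 57 → 58 (+1 each step).
Birds goes 7, 14, 6, 13, 5 → 12 (alternating steps +7, −8, +7, −8, …).
So the next row is 58 eggs, 12 birds.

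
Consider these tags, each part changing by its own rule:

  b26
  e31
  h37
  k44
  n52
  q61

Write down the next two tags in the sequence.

Letter: letters move forward 3 places in the alphabet, so b, e, h, k, n, q → t → w.
Second component — differences are 5, 6, 7, … (increasing by 1 each time): 26, 31, 37, 44, 52, 61 → 71 → 82.
Putting the parts together: t71 and then w82.

t71, w82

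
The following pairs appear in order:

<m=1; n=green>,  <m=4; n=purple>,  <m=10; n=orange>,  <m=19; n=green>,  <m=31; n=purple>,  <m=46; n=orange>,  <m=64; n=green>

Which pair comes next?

For the m, differences are 3, 6, 9, … (increasing by 3 each time): 1, 4, 10, 19, 31, 46, 64 → 85.
N — repeats green → purple → orange: green, purple, orange, green, purple, orange, green → purple.
So the next pair is <m=85; n=purple>.

<m=85; n=purple>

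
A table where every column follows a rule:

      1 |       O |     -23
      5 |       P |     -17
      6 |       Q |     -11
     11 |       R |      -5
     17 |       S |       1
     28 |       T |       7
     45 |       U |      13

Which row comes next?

First component: each term is the sum of the two before it; 1, 5, 6, 11, 17, 28, 45 → 73.
Letter: letters move forward 1 place in the alphabet; O, P, Q, R, S, T, U → V.
Third component: +6 each step; -23, -17, -11, -5, 1, 7, 13 → 19.
Putting it together: 73  V  19.

73  V  19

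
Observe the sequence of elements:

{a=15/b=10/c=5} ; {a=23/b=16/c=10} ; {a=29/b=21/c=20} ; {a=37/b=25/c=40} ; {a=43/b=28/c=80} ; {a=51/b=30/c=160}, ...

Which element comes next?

{a=57/b=31/c=320}

A — alternating steps +8, +6, +8, +6, …: 15, 23, 29, 37, 43, 51 → 57.
B — differences are 6, 5, 4, … (decreasing by 1 each time): 10, 16, 21, 25, 28, 30 → 31.
C goes 5, 10, 20, 40, 80, 160 → 320 (×2 each step).
Putting it together: {a=57/b=31/c=320}.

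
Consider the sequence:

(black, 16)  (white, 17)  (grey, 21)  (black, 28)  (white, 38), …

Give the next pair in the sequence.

(grey, 51)

Shade: repeats black → white → grey, so black, white, grey, black, white → grey.
For the second coordinate, differences are 1, 4, 7, … (increasing by 3 each time): 16, 17, 21, 28, 38 → 51.
So the next pair is (grey, 51).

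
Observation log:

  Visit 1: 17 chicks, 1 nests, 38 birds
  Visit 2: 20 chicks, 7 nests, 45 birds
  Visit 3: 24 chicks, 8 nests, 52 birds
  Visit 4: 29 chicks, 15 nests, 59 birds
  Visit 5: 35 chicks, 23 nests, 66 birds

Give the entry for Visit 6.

Chicks goes 17, 20, 24, 29, 35 → 42 (differences are 3, 4, 5, … (increasing by 1 each time)).
Nests goes 1, 7, 8, 15, 23 → 38 (each term is the sum of the two before it).
Birds: 38, 45, 52, 59, 66 → 73 (+7 each step).
So the next row is 42 chicks, 38 nests, 73 birds.

42 chicks, 38 nests, 73 birds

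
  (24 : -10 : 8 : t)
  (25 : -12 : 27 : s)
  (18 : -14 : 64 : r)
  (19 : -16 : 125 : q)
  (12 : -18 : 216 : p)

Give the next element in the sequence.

(13 : -20 : 343 : o)

First component: alternating steps +1, −7, +1, −7, …; 24, 25, 18, 19, 12 → 13.
Second component: −2 each step; -10, -12, -14, -16, -18 → -20.
Third component goes 8, 27, 64, 125, 216 → 343 (perfect cubes: 2³, 3³, 4³, …).
Letter: letters move back 1 place in the alphabet; t, s, r, q, p → o.
Combining the parts gives (13 : -20 : 343 : o).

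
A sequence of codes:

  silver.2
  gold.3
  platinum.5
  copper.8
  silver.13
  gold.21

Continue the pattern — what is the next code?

For the metal, repeats silver → gold → platinum → copper: silver, gold, platinum, copper, silver, gold → platinum.
Second component: each term is the sum of the two before it, so 2, 3, 5, 8, 13, 21 → 34.
Putting it together: platinum.34.

platinum.34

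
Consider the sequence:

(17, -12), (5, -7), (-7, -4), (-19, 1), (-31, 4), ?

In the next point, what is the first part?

First part: −12 each step; 17, 5, -7, -19, -31 → -43.
Second part: -12, -7, -4, 1, 4 → 9 (alternating steps +5, +3, +5, +3, …).

-43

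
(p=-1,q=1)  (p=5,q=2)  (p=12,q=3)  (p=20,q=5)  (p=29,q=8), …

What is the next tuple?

(p=39,q=13)

P: differences are 6, 7, 8, … (increasing by 1 each time), so -1, 5, 12, 20, 29 → 39.
Q — each term is the sum of the two before it: 1, 2, 3, 5, 8 → 13.
So the next tuple is (p=39,q=13).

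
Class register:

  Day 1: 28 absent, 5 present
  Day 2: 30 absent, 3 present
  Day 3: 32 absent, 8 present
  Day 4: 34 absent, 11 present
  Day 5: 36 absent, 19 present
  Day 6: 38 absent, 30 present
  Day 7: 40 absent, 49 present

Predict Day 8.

For the absent, +2 each step: 28, 30, 32, 34, 36, 38, 40 → 42.
Present — each term is the sum of the two before it: 5, 3, 8, 11, 19, 30, 49 → 79.
Combining the parts gives 42 absent, 79 present.

42 absent, 79 present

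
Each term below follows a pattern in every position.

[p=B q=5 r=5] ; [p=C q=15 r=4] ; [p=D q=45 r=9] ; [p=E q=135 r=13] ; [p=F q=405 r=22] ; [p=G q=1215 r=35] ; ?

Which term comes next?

[p=H q=3645 r=57]

P goes B, C, D, E, F, G → H (letters move forward 1 place in the alphabet).
Q: 5, 15, 45, 135, 405, 1215 → 3645 (×3 each step).
R — each term is the sum of the two before it: 5, 4, 9, 13, 22, 35 → 57.
Putting it together: [p=H q=3645 r=57].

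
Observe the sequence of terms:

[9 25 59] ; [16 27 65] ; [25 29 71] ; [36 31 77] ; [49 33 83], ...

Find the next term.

First component: perfect squares: 3², 4², 5², …, so 9, 16, 25, 36, 49 → 64.
Second component: 25, 27, 29, 31, 33 → 35 (+2 each step).
Third component: 59, 65, 71, 77, 83 → 89 (+6 each step).
Combining the parts gives [64 35 89].

[64 35 89]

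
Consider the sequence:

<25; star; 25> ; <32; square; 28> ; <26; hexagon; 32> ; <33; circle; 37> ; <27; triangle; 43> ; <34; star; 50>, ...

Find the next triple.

<28; square; 58>

First value: alternating steps +7, −6, +7, −6, …; 25, 32, 26, 33, 27, 34 → 28.
Shape goes star, square, hexagon, circle, triangle, star → square (repeats star → square → hexagon → circle → triangle).
For the third value, differences are 3, 4, 5, … (increasing by 1 each time): 25, 28, 32, 37, 43, 50 → 58.
So the next triple is <28; square; 58>.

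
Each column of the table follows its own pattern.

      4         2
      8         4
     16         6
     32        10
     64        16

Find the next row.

For the first component, ×2 each step: 4, 8, 16, 32, 64 → 128.
Second component — each term is the sum of the two before it: 2, 4, 6, 10, 16 → 26.
Combining the parts gives 128  26.

128  26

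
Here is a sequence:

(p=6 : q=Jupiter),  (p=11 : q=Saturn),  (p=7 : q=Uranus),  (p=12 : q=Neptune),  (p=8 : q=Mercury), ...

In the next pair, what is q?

For the p, alternating steps +5, −4, +5, −4, …: 6, 11, 7, 12, 8 → 13.
Q: Jupiter, Saturn, Uranus, Neptune, Mercury → Venus (runs through the planets Mercury→Neptune).

Venus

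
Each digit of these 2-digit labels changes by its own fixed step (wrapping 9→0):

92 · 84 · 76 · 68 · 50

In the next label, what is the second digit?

For the first digit, −1 each step, mod 10: 9, 8, 7, 6, 5 → 4.
Second digit goes 2, 4, 6, 8, 0 → 2 (+2 each step, mod 10).

2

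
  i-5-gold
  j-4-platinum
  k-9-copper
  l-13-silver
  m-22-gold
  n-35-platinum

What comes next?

o-57-copper

Letter goes i, j, k, l, m, n → o (letters move forward 1 place in the alphabet).
Second component — each term is the sum of the two before it: 5, 4, 9, 13, 22, 35 → 57.
Metal: repeats gold → platinum → copper → silver, so gold, platinum, copper, silver, gold, platinum → copper.
So the next code is o-57-copper.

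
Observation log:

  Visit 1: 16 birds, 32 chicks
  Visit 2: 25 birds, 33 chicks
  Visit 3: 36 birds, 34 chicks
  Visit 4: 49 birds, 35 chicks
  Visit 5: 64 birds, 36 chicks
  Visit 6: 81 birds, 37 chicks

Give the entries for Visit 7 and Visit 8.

Birds — perfect squares: 4², 5², 6², …: 16, 25, 36, 49, 64, 81 → 100 → 121.
Chicks — +1 each step: 32, 33, 34, 35, 36, 37 → 38 → 39.
So the next two lines are 100 birds, 38 chicks and 121 birds, 39 chicks.

100 birds, 38 chicks; 121 birds, 39 chicks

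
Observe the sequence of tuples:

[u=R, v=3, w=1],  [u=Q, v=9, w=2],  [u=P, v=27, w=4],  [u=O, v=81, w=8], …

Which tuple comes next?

U goes R, Q, P, O → N (letters move back 1 place in the alphabet).
For the v, ×3 each step: 3, 9, 27, 81 → 243.
W — ×2 each step: 1, 2, 4, 8 → 16.
Combining the parts gives [u=N, v=243, w=16].

[u=N, v=243, w=16]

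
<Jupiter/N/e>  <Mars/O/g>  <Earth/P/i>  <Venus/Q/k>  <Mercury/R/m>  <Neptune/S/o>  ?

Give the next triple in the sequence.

<Uranus/T/q>

Planet: runs backward through the planets Mercury→Neptune, so Jupiter, Mars, Earth, Venus, Mercury, Neptune → Uranus.
First letter: letters move forward 1 place in the alphabet, so N, O, P, Q, R, S → T.
Second letter: letters move forward 2 places in the alphabet, so e, g, i, k, m, o → q.
Combining the parts gives <Uranus/T/q>.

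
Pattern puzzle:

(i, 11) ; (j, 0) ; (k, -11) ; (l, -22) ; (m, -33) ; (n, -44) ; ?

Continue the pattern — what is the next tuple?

Letter goes i, j, k, l, m, n → o (letters move forward 1 place in the alphabet).
Second component: −11 each step; 11, 0, -11, -22, -33, -44 → -55.
Putting it together: (o, -55).

(o, -55)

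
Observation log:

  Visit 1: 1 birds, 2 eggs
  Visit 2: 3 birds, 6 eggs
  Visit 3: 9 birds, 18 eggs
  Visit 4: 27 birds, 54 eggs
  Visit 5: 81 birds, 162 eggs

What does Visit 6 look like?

Birds: ×3 each step; 1, 3, 9, 27, 81 → 243.
For the eggs, always 2 × the birds: 2, 6, 18, 54, 162 → 486.
Putting it together: 243 birds, 486 eggs.

243 birds, 486 eggs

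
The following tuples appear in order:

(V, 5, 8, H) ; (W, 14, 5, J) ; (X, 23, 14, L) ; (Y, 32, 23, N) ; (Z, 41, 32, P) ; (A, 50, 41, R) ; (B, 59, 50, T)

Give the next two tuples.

For the first letter, letters move forward 1 place in the alphabet, wrapping Z→A: V, W, X, Y, Z, A, B → C → D.
Second value — +9 each step: 5, 14, 23, 32, 41, 50, 59 → 68 → 77.
Third value: always the previous value of the second value; 8, 5, 14, 23, 32, 41, 50 → 59 → 68.
For the second letter, letters move forward 2 places in the alphabet: H, J, L, N, P, R, T → V → X.
Putting the parts together: (C, 68, 59, V) and then (D, 77, 68, X).

(C, 68, 59, V), (D, 77, 68, X)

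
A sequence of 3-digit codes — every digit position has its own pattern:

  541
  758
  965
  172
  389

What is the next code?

First digit goes 5, 7, 9, 1, 3 → 5 (+2 each step, mod 10).
Second digit goes 4, 5, 6, 7, 8 → 9 (+1 each step, mod 10).
For the third digit, −3 each step, mod 10: 1, 8, 5, 2, 9 → 6.
Putting it together: 596.

596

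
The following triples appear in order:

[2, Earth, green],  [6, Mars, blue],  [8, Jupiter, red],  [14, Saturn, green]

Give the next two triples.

For the first entry, each term is the sum of the two before it: 2, 6, 8, 14 → 22 → 36.
Planet: runs through the planets Mercury→Neptune, so Earth, Mars, Jupiter, Saturn → Uranus → Neptune.
Colour: green, blue, red, green → blue → red (repeats green → blue → red).
Putting the parts together: [22, Uranus, blue] and then [36, Neptune, red].

[22, Uranus, blue], [36, Neptune, red]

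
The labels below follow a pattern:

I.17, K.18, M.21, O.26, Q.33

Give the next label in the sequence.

S.42

Letter goes I, K, M, O, Q → S (letters move forward 2 places in the alphabet).
Second component: differences are 1, 3, 5, … (increasing by 2 each time); 17, 18, 21, 26, 33 → 42.
Combining the parts gives S.42.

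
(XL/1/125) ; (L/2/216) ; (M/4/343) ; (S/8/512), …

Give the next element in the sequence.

(XS/16/729)

Size: XL, L, M, S → XS (runs backward through clothing sizes XS→XL).
Second slot goes 1, 2, 4, 8 → 16 (×2 each step).
Third slot: perfect cubes: 5³, 6³, 7³, …, so 125, 216, 343, 512 → 729.
Putting it together: (XS/16/729).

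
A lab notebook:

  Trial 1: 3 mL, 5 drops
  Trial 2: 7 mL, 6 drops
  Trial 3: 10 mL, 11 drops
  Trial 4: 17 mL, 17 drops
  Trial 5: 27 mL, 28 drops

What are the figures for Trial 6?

ML: 3, 7, 10, 17, 27 → 44 (each term is the sum of the two before it).
Drops — each term is the sum of the two before it: 5, 6, 11, 17, 28 → 45.
So the next row is 44 mL, 45 drops.

44 mL, 45 drops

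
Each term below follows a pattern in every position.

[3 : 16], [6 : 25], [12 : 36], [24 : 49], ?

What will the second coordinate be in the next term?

64

Second coordinate: 16, 25, 36, 49 → 64 (perfect squares: 4², 5², 6², …).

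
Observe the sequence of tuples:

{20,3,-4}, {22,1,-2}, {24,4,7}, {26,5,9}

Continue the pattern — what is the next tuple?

{28,9,18}

First entry: +2 each step, so 20, 22, 24, 26 → 28.
For the second entry, each term is the sum of the two before it: 3, 1, 4, 5 → 9.
Third entry: alternating steps +2, +9, +2, +9, …; -4, -2, 7, 9 → 18.
So the next tuple is {28,9,18}.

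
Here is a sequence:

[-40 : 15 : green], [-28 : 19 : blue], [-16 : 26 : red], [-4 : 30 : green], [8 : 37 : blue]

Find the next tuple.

For the first coordinate, +12 each step: -40, -28, -16, -4, 8 → 20.
Second coordinate: alternating steps +4, +7, +4, +7, …; 15, 19, 26, 30, 37 → 41.
Colour: repeats green → blue → red; green, blue, red, green, blue → red.
Putting it together: [20 : 41 : red].

[20 : 41 : red]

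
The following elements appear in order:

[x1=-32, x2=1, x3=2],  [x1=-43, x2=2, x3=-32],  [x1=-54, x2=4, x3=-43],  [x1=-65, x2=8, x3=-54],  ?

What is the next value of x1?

-76

X1: −11 each step; -32, -43, -54, -65 → -76.
X2 goes 1, 2, 4, 8 → 16 (×2 each step).
X3: always the previous value of the x1, so 2, -32, -43, -54 → -65.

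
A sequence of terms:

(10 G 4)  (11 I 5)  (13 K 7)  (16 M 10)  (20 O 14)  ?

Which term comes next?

(25 Q 19)

First slot: differences are 1, 2, 3, … (increasing by 1 each time); 10, 11, 13, 16, 20 → 25.
Letter goes G, I, K, M, O → Q (letters move forward 2 places in the alphabet).
Third slot: always 6 less than the first slot; 4, 5, 7, 10, 14 → 19.
Putting it together: (25 Q 19).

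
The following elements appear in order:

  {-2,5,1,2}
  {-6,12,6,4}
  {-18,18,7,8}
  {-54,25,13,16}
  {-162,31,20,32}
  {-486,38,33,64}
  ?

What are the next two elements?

For the first slot, ×3 each step: -2, -6, -18, -54, -162, -486 → -1458 → -4374.
Second slot: 5, 12, 18, 25, 31, 38 → 44 → 51 (alternating steps +7, +6, +7, +6, …).
Third slot — each term is the sum of the two before it: 1, 6, 7, 13, 20, 33 → 53 → 86.
For the fourth slot, ×2 each step: 2, 4, 8, 16, 32, 64 → 128 → 256.
So the next two elements are {-1458,44,53,128} and {-4374,51,86,256}.

{-1458,44,53,128}, {-4374,51,86,256}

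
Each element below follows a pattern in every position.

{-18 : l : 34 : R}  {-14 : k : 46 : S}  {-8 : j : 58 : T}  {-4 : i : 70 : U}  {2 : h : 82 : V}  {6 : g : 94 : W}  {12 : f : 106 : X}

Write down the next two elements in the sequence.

For the first component, alternating steps +4, +6, +4, +6, …: -18, -14, -8, -4, 2, 6, 12 → 16 → 22.
First letter: letters move back 1 place in the alphabet, so l, k, j, i, h, g, f → e → d.
For the third component, +12 each step: 34, 46, 58, 70, 82, 94, 106 → 118 → 130.
Second letter: R, S, T, U, V, W, X → Y → Z (letters move forward 1 place in the alphabet).
So the next two elements are {16 : e : 118 : Y} and {22 : d : 130 : Z}.

{16 : e : 118 : Y}, {22 : d : 130 : Z}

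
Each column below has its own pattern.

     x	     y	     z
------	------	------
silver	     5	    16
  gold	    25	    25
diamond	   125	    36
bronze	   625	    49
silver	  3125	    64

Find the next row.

Column x goes silver, gold, diamond, bronze, silver → gold (repeats silver → gold → diamond → bronze).
Column y: ×5 each step; 5, 25, 125, 625, 3125 → 15625.
Column z: 16, 25, 36, 49, 64 → 81 (perfect squares: 4², 5², 6², …).
So the next row is gold  15625  81.

gold  15625  81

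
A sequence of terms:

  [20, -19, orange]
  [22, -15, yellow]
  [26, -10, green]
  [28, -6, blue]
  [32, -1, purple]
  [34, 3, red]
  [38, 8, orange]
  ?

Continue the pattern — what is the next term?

For the first value, alternating steps +2, +4, +2, +4, …: 20, 22, 26, 28, 32, 34, 38 → 40.
Second value: alternating steps +4, +5, +4, +5, …; -19, -15, -10, -6, -1, 3, 8 → 12.
For the colour, repeats orange → yellow → green → blue → purple → red: orange, yellow, green, blue, purple, red, orange → yellow.
Putting it together: [40, 12, yellow].

[40, 12, yellow]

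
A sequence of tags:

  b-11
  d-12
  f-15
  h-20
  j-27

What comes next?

l-36

Letter: letters move forward 2 places in the alphabet; b, d, f, h, j → l.
For the second component, differences are 1, 3, 5, … (increasing by 2 each time): 11, 12, 15, 20, 27 → 36.
So the next tag is l-36.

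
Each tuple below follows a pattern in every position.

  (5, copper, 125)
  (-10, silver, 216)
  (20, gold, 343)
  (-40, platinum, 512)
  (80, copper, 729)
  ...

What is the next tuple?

First part goes 5, -10, 20, -40, 80 → -160 (×(-2) each step).
Metal: repeats copper → silver → gold → platinum; copper, silver, gold, platinum, copper → silver.
Third part: 125, 216, 343, 512, 729 → 1000 (perfect cubes: 5³, 6³, 7³, …).
Combining the parts gives (-160, silver, 1000).

(-160, silver, 1000)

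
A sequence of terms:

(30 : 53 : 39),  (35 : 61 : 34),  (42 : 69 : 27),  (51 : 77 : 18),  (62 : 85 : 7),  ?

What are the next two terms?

First part goes 30, 35, 42, 51, 62 → 75 → 90 (differences are 5, 7, 9, … (increasing by 2 each time)).
For the second part, +8 each step: 53, 61, 69, 77, 85 → 93 → 101.
Third part goes 39, 34, 27, 18, 7 → -6 → -21 (together with the first part always sums to 69).
Putting the parts together: (75 : 93 : -6) and then (90 : 101 : -21).

(75 : 93 : -6), (90 : 101 : -21)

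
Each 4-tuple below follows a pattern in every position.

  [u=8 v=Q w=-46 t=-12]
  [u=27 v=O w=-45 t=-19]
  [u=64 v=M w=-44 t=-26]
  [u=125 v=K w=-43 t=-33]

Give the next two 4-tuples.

[u=216 v=I w=-42 t=-40], [u=343 v=G w=-41 t=-47]

For the u, perfect cubes: 2³, 3³, 4³, …: 8, 27, 64, 125 → 216 → 343.
For the v, letters move back 2 places in the alphabet: Q, O, M, K → I → G.
W: +1 each step, so -46, -45, -44, -43 → -42 → -41.
T: −7 each step, so -12, -19, -26, -33 → -40 → -47.
So the next two 4-tuples are [u=216 v=I w=-42 t=-40] and [u=343 v=G w=-41 t=-47].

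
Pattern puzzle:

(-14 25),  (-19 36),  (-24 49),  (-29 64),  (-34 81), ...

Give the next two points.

First value goes -14, -19, -24, -29, -34 → -39 → -44 (−5 each step).
For the second value, perfect squares: 5², 6², 7², …: 25, 36, 49, 64, 81 → 100 → 121.
So the next two points are (-39 100) and (-44 121).

(-39 100), (-44 121)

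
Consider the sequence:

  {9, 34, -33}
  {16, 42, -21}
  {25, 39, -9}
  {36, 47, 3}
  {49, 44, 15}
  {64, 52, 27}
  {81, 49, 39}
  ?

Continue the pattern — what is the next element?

First part: 9, 16, 25, 36, 49, 64, 81 → 100 (perfect squares: 3², 4², 5², …).
Second part — alternating steps +8, −3, +8, −3, …: 34, 42, 39, 47, 44, 52, 49 → 57.
Third part: +12 each step; -33, -21, -9, 3, 15, 27, 39 → 51.
Combining the parts gives {100, 57, 51}.

{100, 57, 51}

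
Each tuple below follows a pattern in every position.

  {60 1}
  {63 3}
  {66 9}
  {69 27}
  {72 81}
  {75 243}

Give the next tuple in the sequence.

{78 729}

First entry: +3 each step, so 60, 63, 66, 69, 72, 75 → 78.
Second entry: ×3 each step, so 1, 3, 9, 27, 81, 243 → 729.
Combining the parts gives {78 729}.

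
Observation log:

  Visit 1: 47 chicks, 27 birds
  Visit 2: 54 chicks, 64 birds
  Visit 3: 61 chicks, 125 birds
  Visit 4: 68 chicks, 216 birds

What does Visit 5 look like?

Chicks goes 47, 54, 61, 68 → 75 (+7 each step).
Birds — perfect cubes: 3³, 4³, 5³, …: 27, 64, 125, 216 → 343.
So the next line is 75 chicks, 343 birds.

75 chicks, 343 birds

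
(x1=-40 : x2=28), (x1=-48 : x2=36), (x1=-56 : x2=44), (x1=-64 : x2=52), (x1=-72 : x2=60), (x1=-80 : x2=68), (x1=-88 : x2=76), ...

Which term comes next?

X1: -40, -48, -56, -64, -72, -80, -88 → -96 (−8 each step).
X2: together with the x1 always sums to -12; 28, 36, 44, 52, 60, 68, 76 → 84.
Putting it together: (x1=-96 : x2=84).

(x1=-96 : x2=84)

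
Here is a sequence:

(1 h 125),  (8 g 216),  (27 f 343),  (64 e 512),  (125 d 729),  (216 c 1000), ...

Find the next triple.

First coordinate goes 1, 8, 27, 64, 125, 216 → 343 (perfect cubes: 1³, 2³, 3³, …).
Letter: letters move back 1 place in the alphabet; h, g, f, e, d, c → b.
Third coordinate goes 125, 216, 343, 512, 729, 1000 → 1331 (perfect cubes: 5³, 6³, 7³, …).
So the next triple is (343 b 1331).

(343 b 1331)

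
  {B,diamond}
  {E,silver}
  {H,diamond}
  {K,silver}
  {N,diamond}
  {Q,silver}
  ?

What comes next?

{T,diamond}

Letter: letters move forward 3 places in the alphabet; B, E, H, K, N, Q → T.
Rank: diamond, silver, diamond, silver, diamond, silver → diamond (alternates diamond ↔ silver).
Combining the parts gives {T,diamond}.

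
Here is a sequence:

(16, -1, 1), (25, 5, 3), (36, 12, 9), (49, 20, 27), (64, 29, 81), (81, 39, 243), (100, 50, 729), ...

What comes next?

(121, 62, 2187)

First slot — perfect squares: 4², 5², 6², …: 16, 25, 36, 49, 64, 81, 100 → 121.
Second slot — differences are 6, 7, 8, … (increasing by 1 each time): -1, 5, 12, 20, 29, 39, 50 → 62.
Third slot goes 1, 3, 9, 27, 81, 243, 729 → 2187 (×3 each step).
So the next term is (121, 62, 2187).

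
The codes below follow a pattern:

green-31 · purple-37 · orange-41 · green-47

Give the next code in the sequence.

Colour: repeats green → purple → orange, so green, purple, orange, green → purple.
Second component: alternating steps +6, +4, +6, +4, …, so 31, 37, 41, 47 → 51.
So the next code is purple-51.

purple-51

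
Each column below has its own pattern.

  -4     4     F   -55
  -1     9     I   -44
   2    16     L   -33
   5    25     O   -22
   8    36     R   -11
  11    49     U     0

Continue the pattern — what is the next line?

14  64  X  11

First component: +3 each step; -4, -1, 2, 5, 8, 11 → 14.
Second component: perfect squares: 2², 3², 4², …, so 4, 9, 16, 25, 36, 49 → 64.
Letter: letters move forward 3 places in the alphabet, so F, I, L, O, R, U → X.
Fourth component: +11 each step; -55, -44, -33, -22, -11, 0 → 11.
Combining the parts gives 14  64  X  11.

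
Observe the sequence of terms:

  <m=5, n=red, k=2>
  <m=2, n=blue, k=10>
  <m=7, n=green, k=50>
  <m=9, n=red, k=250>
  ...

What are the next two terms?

<m=16, n=blue, k=1250>, <m=25, n=green, k=6250>

M: each term is the sum of the two before it; 5, 2, 7, 9 → 16 → 25.
For the n, repeats red → blue → green: red, blue, green, red → blue → green.
K: ×5 each step; 2, 10, 50, 250 → 1250 → 6250.
So the next two terms are <m=16, n=blue, k=1250> and <m=25, n=green, k=6250>.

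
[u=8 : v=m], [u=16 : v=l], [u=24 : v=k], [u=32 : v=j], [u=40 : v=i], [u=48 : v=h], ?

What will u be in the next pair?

56

U goes 8, 16, 24, 32, 40, 48 → 56 (+8 each step).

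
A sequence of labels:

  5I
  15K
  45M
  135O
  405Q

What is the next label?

1215S

First component: ×3 each step, so 5, 15, 45, 135, 405 → 1215.
For the letter, letters move forward 2 places in the alphabet: I, K, M, O, Q → S.
So the next label is 1215S.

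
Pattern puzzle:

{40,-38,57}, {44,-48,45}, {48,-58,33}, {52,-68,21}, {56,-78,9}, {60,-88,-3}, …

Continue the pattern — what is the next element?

First entry: +4 each step, so 40, 44, 48, 52, 56, 60 → 64.
Second entry: -38, -48, -58, -68, -78, -88 → -98 (−10 each step).
Third entry: −12 each step, so 57, 45, 33, 21, 9, -3 → -15.
Putting it together: {64,-98,-15}.

{64,-98,-15}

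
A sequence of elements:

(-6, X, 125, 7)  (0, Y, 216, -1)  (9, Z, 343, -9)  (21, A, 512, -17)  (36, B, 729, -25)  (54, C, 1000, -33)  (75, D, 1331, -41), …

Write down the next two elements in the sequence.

(99, E, 1728, -49), (126, F, 2197, -57)

For the first value, differences are 6, 9, 12, … (increasing by 3 each time): -6, 0, 9, 21, 36, 54, 75 → 99 → 126.
For the letter, letters move forward 1 place in the alphabet, wrapping Z→A: X, Y, Z, A, B, C, D → E → F.
Third value: 125, 216, 343, 512, 729, 1000, 1331 → 1728 → 2197 (perfect cubes: 5³, 6³, 7³, …).
Fourth value: −8 each step, so 7, -1, -9, -17, -25, -33, -41 → -49 → -57.
Putting the parts together: (99, E, 1728, -49) and then (126, F, 2197, -57).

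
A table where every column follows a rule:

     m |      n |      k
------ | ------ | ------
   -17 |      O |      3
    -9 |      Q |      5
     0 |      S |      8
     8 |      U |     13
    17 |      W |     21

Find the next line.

Column m goes -17, -9, 0, 8, 17 → 25 (alternating steps +8, +9, +8, +9, …).
Column n: letters move forward 2 places in the alphabet; O, Q, S, U, W → Y.
For the column k, each term is the sum of the two before it: 3, 5, 8, 13, 21 → 34.
So the next line is 25  Y  34.

25  Y  34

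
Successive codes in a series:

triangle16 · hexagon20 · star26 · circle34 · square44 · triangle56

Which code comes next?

hexagon70

Shape: triangle, hexagon, star, circle, square, triangle → hexagon (repeats triangle → hexagon → star → circle → square).
Second component: differences are 4, 6, 8, … (increasing by 2 each time), so 16, 20, 26, 34, 44, 56 → 70.
So the next code is hexagon70.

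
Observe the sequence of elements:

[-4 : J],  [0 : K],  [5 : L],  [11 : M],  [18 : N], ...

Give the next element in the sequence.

First slot: differences are 4, 5, 6, … (increasing by 1 each time), so -4, 0, 5, 11, 18 → 26.
For the letter, letters move forward 1 place in the alphabet: J, K, L, M, N → O.
Combining the parts gives [26 : O].

[26 : O]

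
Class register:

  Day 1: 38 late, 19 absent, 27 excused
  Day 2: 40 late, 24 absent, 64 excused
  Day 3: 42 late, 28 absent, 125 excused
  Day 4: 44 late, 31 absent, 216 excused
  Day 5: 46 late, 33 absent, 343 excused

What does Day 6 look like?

Late: 38, 40, 42, 44, 46 → 48 (+2 each step).
Absent: differences are 5, 4, 3, … (decreasing by 1 each time); 19, 24, 28, 31, 33 → 34.
Excused goes 27, 64, 125, 216, 343 → 512 (perfect cubes: 3³, 4³, 5³, …).
Putting it together: 48 late, 34 absent, 512 excused.

48 late, 34 absent, 512 excused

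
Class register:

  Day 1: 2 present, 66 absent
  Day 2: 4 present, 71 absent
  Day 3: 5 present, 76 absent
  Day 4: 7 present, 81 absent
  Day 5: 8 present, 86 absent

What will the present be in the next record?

Present: alternating steps +2, +1, +2, +1, …, so 2, 4, 5, 7, 8 → 10.
Absent: +5 each step; 66, 71, 76, 81, 86 → 91.

10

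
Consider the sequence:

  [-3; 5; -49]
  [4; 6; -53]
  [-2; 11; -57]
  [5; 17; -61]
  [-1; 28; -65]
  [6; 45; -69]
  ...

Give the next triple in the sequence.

[0; 73; -73]

For the first part, alternating steps +7, −6, +7, −6, …: -3, 4, -2, 5, -1, 6 → 0.
Second part: each term is the sum of the two before it; 5, 6, 11, 17, 28, 45 → 73.
Third part: −4 each step; -49, -53, -57, -61, -65, -69 → -73.
So the next triple is [0; 73; -73].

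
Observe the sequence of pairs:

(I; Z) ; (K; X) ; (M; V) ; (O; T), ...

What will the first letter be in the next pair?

Q

First letter — letters move forward 2 places in the alphabet: I, K, M, O → Q.
Second letter — letters move back 2 places in the alphabet: Z, X, V, T → R.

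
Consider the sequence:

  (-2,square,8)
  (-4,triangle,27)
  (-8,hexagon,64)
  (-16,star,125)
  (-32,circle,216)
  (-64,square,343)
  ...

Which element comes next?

First slot: ×2 each step, so -2, -4, -8, -16, -32, -64 → -128.
Shape goes square, triangle, hexagon, star, circle, square → triangle (repeats square → triangle → hexagon → star → circle).
Third slot: 8, 27, 64, 125, 216, 343 → 512 (perfect cubes: 2³, 3³, 4³, …).
Combining the parts gives (-128,triangle,512).

(-128,triangle,512)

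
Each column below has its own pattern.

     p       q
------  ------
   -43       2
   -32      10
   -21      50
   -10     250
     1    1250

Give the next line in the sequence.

12  6250

For the column p, +11 each step: -43, -32, -21, -10, 1 → 12.
Column q goes 2, 10, 50, 250, 1250 → 6250 (×5 each step).
Putting it together: 12  6250.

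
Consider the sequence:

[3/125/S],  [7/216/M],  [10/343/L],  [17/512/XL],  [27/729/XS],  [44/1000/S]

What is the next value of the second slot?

Second slot — perfect cubes: 5³, 6³, 7³, …: 125, 216, 343, 512, 729, 1000 → 1331.

1331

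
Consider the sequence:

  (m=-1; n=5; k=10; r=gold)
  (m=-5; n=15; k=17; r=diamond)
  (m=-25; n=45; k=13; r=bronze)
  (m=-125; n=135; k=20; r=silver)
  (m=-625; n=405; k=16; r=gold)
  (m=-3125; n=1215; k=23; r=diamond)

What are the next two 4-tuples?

(m=-15625; n=3645; k=19; r=bronze), (m=-78125; n=10935; k=26; r=silver)

M: -1, -5, -25, -125, -625, -3125 → -15625 → -78125 (×5 each step).
N: 5, 15, 45, 135, 405, 1215 → 3645 → 10935 (×3 each step).
K — alternating steps +7, −4, +7, −4, …: 10, 17, 13, 20, 16, 23 → 19 → 26.
R goes gold, diamond, bronze, silver, gold, diamond → bronze → silver (repeats gold → diamond → bronze → silver).
Putting the parts together: (m=-15625; n=3645; k=19; r=bronze) and then (m=-78125; n=10935; k=26; r=silver).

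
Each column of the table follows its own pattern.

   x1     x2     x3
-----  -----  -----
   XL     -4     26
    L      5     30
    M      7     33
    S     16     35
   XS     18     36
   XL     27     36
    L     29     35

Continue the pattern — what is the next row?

M  38  33

Column x1: repeats XL → L → M → S → XS, so XL, L, M, S, XS, XL, L → M.
For the column x2, alternating steps +9, +2, +9, +2, …: -4, 5, 7, 16, 18, 27, 29 → 38.
Column x3: differences are 4, 3, 2, … (decreasing by 1 each time), so 26, 30, 33, 35, 36, 36, 35 → 33.
Putting it together: M  38  33.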